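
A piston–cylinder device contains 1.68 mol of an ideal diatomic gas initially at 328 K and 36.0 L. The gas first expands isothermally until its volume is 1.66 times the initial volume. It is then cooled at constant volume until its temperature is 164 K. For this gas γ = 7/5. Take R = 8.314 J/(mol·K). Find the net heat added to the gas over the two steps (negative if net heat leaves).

P₁ = nRT₁/V₁ = 1.68×8.314×328/36.0 = 127 kPa.
Step 1 — Isothermal: T stays 328 K; PV = const ⇒ V₂ = 59.8 L, P₂ = 76.7 kPa.
ΔU = 0 (ideal gas, T constant).
W = nRT ln(V₂/V₁) = 1.68×8.314×328×ln(1.66) = 2320 J.
Q = ΔU + W = 2320 J.
State after step 1: P = 76.7 kPa, V = 59.8 L, T = 328 K.
Step 2 — Isochoric: V stays 59.8 L; P/T = const ⇒ T₂ = 164 K, P₂ = 38.3 kPa.
W = 0 (no volume change).
ΔU = nCvΔT = 1.68×20.8×(164−328) = -5730 J.
Q = ΔU = -5730 J.
Net over both steps: W = 2320 J, Q = -3400 J, ΔU = -5730 J.

-3400 J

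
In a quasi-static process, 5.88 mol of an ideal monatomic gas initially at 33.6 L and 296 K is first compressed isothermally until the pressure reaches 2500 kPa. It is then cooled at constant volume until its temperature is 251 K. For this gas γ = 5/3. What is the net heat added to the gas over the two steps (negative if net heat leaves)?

P₁ = nRT₁/V₁ = 5.88×8.314×296/33.6 = 431 kPa.
Step 1 — Isothermal: T stays 296 K; PV = const ⇒ V₂ = 5.79 L, P₂ = 2500 kPa.
ΔU = 0 (ideal gas, T constant).
W = nRT ln(V₂/V₁) = 5.88×8.314×296×ln(0.172) = -25400 J.
Q = ΔU + W = -25400 J.
State after step 1: P = 2500 kPa, V = 5.79 L, T = 296 K.
Step 2 — Isochoric: V stays 5.79 L; P/T = const ⇒ T₂ = 251 K, P₂ = 2120 kPa.
W = 0 (no volume change).
ΔU = nCvΔT = 5.88×12.5×(251−296) = -3300 J.
Q = ΔU = -3300 J.
Net over both steps: W = -25400 J, Q = -28700 J, ΔU = -3300 J.

-28700 J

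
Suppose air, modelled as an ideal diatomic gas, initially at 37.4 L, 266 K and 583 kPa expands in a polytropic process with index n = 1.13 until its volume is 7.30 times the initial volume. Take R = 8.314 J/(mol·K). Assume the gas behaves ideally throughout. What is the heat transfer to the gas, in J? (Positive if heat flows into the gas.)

n = P₁V₁/(RT₁) = 583×37.4/(8.314×266) = 9.86 mol.
Polytropic n=1.13: T₂ = T₁(V₁/V₂)^(n−1) = 266×(0.137)^0.13 = 205 K; P₂ = P₁(V₁/V₂)^n = 61.7 kPa.
W = (P₁V₁−P₂V₂)/(n−1) = (583×37.4−61.7×273)/0.13 = 38200 J.
ΔU = nCvΔT = 9.86×20.8×(205−266) = -12400 J.
Q = ΔU + W = 25800 J.

25800 J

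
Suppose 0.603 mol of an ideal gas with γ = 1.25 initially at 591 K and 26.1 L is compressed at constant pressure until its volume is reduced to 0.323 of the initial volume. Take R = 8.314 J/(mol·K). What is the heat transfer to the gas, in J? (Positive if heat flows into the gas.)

-10000 J

P₁ = nRT₁/V₁ = 0.603×8.314×591/26.1 = 114 kPa.
Isobaric: P stays 114 kPa; V/T = const ⇒ T₂ = 191 K, V₂ = 8.43 L.
W = PΔV = 114×(8.43−26.1) kPa·L = -2010 J.
ΔU = nCvΔT = 0.603×33.3×(191−591) = -8020 J.
Q = ΔU + W = nCpΔT = -10000 J.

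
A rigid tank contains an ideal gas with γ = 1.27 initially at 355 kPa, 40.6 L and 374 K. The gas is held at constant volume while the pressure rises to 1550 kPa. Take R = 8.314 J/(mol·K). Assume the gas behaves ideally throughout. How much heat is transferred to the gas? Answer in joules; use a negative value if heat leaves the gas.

n = P₁V₁/(RT₁) = 355×40.6/(8.314×374) = 4.64 mol.
Isochoric: V stays 40.6 L; P/T = const ⇒ T₂ = 1630 K, P₂ = 1550 kPa.
W = 0 (no volume change).
ΔU = nCvΔT = 4.64×30.8×(1630−374) = 180000 J.
Q = ΔU = 180000 J.

180000 J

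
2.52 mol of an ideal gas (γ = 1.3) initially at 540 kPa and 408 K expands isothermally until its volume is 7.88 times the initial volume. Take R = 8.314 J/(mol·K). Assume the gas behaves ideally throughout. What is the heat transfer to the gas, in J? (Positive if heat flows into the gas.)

17600 J

V₁ = nRT₁/P₁ = 2.52×8.314×408/540 = 15.8 L.
Isothermal: T stays 408 K; PV = const ⇒ V₂ = 125 L, P₂ = 68.5 kPa.
ΔU = 0 (ideal gas, T constant).
W = nRT ln(V₂/V₁) = 2.52×8.314×408×ln(7.88) = 17600 J.
Q = ΔU + W = 17600 J.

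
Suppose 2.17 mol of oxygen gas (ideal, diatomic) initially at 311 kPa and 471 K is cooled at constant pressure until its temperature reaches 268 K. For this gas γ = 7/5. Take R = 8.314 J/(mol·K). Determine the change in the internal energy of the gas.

V₁ = nRT₁/P₁ = 2.17×8.314×471/311 = 27.3 L.
Isobaric: P stays 311 kPa; V/T = const ⇒ T₂ = 268 K, V₂ = 15.5 L.
For an ideal gas ΔU = nCvΔT with Cv = (5/2)R = 20.8 J/(mol·K).
ΔU = 2.17×20.8×(268−471) = -9160 J.

-9160 J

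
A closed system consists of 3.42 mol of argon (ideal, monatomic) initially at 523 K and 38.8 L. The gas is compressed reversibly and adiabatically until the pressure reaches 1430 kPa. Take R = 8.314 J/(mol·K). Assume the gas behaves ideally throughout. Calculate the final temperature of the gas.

P₁ = nRT₁/V₁ = 3.42×8.314×523/38.8 = 383 kPa.
Adiabatic: T₂/T₁ = (P₂/P₁)^((γ−1)/γ) ⇒ T₂ = 523×(3.73)^0.400 = 886 K; V₂ = 17.6 L.

886 K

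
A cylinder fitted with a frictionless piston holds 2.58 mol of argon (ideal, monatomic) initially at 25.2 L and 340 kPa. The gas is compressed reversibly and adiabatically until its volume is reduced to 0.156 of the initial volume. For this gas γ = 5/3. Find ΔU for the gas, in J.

31500 J

T₁ = P₁V₁/(nR) = 340×25.2/(2.58×8.314) = 399 K.
Adiabatic: TV^(γ−1) = const ⇒ T₂ = 399×(6.41)^0.667 = 1380 K; PV^γ = const ⇒ P₂ = 7520 kPa.
For an ideal gas ΔU = nCvΔT with Cv = (3/2)R = 12.5 J/(mol·K).
ΔU = 2.58×12.5×(1380−399) = 31500 J.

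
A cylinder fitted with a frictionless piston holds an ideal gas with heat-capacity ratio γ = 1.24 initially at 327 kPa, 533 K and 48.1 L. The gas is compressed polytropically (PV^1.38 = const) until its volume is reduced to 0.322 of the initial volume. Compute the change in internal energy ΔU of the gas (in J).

35300 J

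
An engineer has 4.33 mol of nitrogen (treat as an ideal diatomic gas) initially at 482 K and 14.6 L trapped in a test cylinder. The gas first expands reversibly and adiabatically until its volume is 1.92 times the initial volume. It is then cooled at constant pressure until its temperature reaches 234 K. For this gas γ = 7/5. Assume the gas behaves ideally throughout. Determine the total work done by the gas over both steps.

5020 J

P₁ = nRT₁/V₁ = 4.33×8.314×482/14.6 = 1190 kPa.
Step 1 — Adiabatic: TV^(γ−1) = const ⇒ T₂ = 482×(0.521)^0.400 = 371 K; PV^γ = const ⇒ P₂ = 477 kPa.
ΔU = nCvΔT = 4.33×20.8×(371−482) = -9960 J.
Q = 0 for an adiabatic process, so W = −ΔU = 9960 J.
State after step 1: P = 477 kPa, V = 28.0 L, T = 371 K.
Step 2 — Isobaric: P stays 477 kPa; V/T = const ⇒ T₂ = 234 K, V₂ = 17.7 L.
W = PΔV = 477×(17.7−28.0) kPa·L = -4940 J.
ΔU = nCvΔT = 4.33×20.8×(234−371) = -12400 J.
Q = ΔU + W = nCpΔT = -17300 J.
Net over both steps: W = 5020 J, Q = -17300 J, ΔU = -22300 J.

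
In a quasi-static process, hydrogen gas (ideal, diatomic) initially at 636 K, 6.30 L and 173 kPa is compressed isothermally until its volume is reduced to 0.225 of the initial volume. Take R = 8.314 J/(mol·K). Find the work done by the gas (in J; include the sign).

n = P₁V₁/(RT₁) = 173×6.30/(8.314×636) = 0.206 mol.
Isothermal: T stays 636 K; PV = const ⇒ V₂ = 1.42 L, P₂ = 769 kPa.
W = nRT ln(V₂/V₁) = 0.206×8.314×636×ln(0.225) = -1630 J.

-1630 J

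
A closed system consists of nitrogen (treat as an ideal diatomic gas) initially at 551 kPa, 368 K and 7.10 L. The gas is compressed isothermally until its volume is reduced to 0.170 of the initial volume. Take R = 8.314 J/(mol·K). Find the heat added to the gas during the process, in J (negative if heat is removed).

-6930 J

n = P₁V₁/(RT₁) = 551×7.10/(8.314×368) = 1.28 mol.
Isothermal: T stays 368 K; PV = const ⇒ V₂ = 1.21 L, P₂ = 3240 kPa.
ΔU = 0 (ideal gas, T constant).
W = nRT ln(V₂/V₁) = 1.28×8.314×368×ln(0.170) = -6930 J.
Q = ΔU + W = -6930 J.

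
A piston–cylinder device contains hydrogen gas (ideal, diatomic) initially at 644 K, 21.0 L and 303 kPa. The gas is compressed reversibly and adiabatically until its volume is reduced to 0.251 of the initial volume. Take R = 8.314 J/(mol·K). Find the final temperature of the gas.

1120 K

Adiabatic: TV^(γ−1) = const ⇒ T₂ = 644×(3.98)^0.400 = 1120 K; PV^γ = const ⇒ P₂ = 2100 kPa.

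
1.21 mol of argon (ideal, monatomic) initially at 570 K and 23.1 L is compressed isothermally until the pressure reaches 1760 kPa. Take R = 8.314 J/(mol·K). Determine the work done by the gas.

-11200 J

P₁ = nRT₁/V₁ = 1.21×8.314×570/23.1 = 248 kPa.
Isothermal: T stays 570 K; PV = const ⇒ V₂ = 3.26 L, P₂ = 1760 kPa.
W = nRT ln(V₂/V₁) = 1.21×8.314×570×ln(0.141) = -11200 J.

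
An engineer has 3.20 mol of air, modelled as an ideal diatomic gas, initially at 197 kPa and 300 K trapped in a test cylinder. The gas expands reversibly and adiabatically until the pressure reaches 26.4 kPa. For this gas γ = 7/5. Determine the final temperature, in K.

V₁ = nRT₁/P₁ = 3.20×8.314×300/197 = 40.5 L.
Adiabatic: T₂/T₁ = (P₂/P₁)^((γ−1)/γ) ⇒ T₂ = 300×(0.134)^0.286 = 169 K; V₂ = 170 L.

169 K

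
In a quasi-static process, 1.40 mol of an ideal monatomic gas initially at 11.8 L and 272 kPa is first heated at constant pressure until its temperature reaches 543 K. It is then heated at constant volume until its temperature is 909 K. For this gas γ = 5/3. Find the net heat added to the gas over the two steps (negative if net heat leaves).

T₁ = P₁V₁/(nR) = 272×11.8/(1.40×8.314) = 276 K.
Step 1 — Isobaric: P stays 272 kPa; V/T = const ⇒ T₂ = 543 K, V₂ = 23.2 L.
W = PΔV = 272×(23.2−11.8) kPa·L = 3110 J.
ΔU = nCvΔT = 1.40×12.5×(543−276) = 4670 J.
Q = ΔU + W = nCpΔT = 7780 J.
State after step 1: P = 272 kPa, V = 23.2 L, T = 543 K.
Step 2 — Isochoric: V stays 23.2 L; P/T = const ⇒ T₂ = 909 K, P₂ = 455 kPa.
W = 0 (no volume change).
ΔU = nCvΔT = 1.40×12.5×(909−543) = 6390 J.
Q = ΔU = 6390 J.
Net over both steps: W = 3110 J, Q = 14200 J, ΔU = 11100 J.

14200 J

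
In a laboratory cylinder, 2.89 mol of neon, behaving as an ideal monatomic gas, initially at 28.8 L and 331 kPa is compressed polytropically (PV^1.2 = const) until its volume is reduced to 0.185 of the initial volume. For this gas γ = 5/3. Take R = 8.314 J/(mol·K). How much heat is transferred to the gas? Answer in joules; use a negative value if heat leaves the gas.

T₁ = P₁V₁/(nR) = 331×28.8/(2.89×8.314) = 397 K.
Polytropic n=1.2: T₂ = T₁(V₁/V₂)^(n−1) = 397×(5.41)^0.20 = 556 K; P₂ = P₁(V₁/V₂)^n = 2510 kPa.
W = (P₁V₁−P₂V₂)/(n−1) = (331×28.8−2510×5.33)/0.20 = -19100 J.
ΔU = nCvΔT = 2.89×12.5×(556−397) = 5740 J.
Q = ΔU + W = -13400 J.

-13400 J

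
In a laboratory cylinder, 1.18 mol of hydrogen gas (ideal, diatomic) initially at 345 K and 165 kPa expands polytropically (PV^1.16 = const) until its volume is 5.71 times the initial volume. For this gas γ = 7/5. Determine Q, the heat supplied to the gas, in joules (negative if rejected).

3090 J

V₁ = nRT₁/P₁ = 1.18×8.314×345/165 = 20.5 L.
Polytropic n=1.16: T₂ = T₁(V₁/V₂)^(n−1) = 345×(0.175)^0.16 = 261 K; P₂ = P₁(V₁/V₂)^n = 21.9 kPa.
W = (P₁V₁−P₂V₂)/(n−1) = (165×20.5−21.9×117)/0.16 = 5150 J.
ΔU = nCvΔT = 1.18×20.8×(261−345) = -2060 J.
Q = ΔU + W = 3090 J.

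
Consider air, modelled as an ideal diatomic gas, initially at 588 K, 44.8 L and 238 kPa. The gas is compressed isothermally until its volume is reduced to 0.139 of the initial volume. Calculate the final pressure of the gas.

Isothermal: T stays 588 K; PV = const ⇒ V₂ = 6.23 L, P₂ = 1710 kPa.

1710 kPa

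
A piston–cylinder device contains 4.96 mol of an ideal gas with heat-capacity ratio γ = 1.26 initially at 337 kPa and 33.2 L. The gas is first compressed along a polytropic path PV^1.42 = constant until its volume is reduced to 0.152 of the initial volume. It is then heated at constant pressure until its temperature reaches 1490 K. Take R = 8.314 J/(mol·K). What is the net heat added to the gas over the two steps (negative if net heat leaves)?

198000 J

T₁ = P₁V₁/(nR) = 337×33.2/(4.96×8.314) = 271 K.
Step 1 — Polytropic n=1.42: T₂ = T₁(V₁/V₂)^(n−1) = 271×(6.58)^0.42 = 599 K; P₂ = P₁(V₁/V₂)^n = 4890 kPa.
W = (P₁V₁−P₂V₂)/(n−1) = (337×33.2−4890×5.05)/0.42 = -32100 J.
ΔU = nCvΔT = 4.96×32.0×(599−271) = 51900 J.
Q = ΔU + W = 19800 J.
State after step 1: P = 4890 kPa, V = 5.05 L, T = 599 K.
Step 2 — Isobaric: P stays 4890 kPa; V/T = const ⇒ T₂ = 1490 K, V₂ = 12.6 L.
W = PΔV = 4890×(12.6−5.05) kPa·L = 36800 J.
ΔU = nCvΔT = 4.96×32.0×(1490−599) = 141000 J.
Q = ΔU + W = nCpΔT = 178000 J.
Net over both steps: W = 4630 J, Q = 198000 J, ΔU = 193000 J.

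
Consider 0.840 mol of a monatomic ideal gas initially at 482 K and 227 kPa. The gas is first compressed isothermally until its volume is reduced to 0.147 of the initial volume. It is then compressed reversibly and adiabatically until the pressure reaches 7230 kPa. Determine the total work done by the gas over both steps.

V₁ = nRT₁/P₁ = 0.840×8.314×482/227 = 14.8 L.
Step 1 — Isothermal: T stays 482 K; PV = const ⇒ V₂ = 2.18 L, P₂ = 1540 kPa.
ΔU = 0 (ideal gas, T constant).
W = nRT ln(V₂/V₁) = 0.840×8.314×482×ln(0.147) = -6450 J.
Q = ΔU + W = -6450 J.
State after step 1: P = 1540 kPa, V = 2.18 L, T = 482 K.
Step 2 — Adiabatic: T₂/T₁ = (P₂/P₁)^((γ−1)/γ) ⇒ T₂ = 482×(4.68)^0.400 = 894 K; V₂ = 0.863 L.
ΔU = nCvΔT = 0.840×12.5×(894−482) = 4310 J.
Q = 0 for an adiabatic process, so W = −ΔU = -4310 J.
Net over both steps: W = -10800 J, Q = -6450 J, ΔU = 4310 J.

-10800 J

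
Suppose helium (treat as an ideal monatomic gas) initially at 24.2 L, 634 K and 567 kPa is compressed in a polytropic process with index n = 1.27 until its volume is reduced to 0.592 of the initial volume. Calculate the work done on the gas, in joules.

n = P₁V₁/(RT₁) = 567×24.2/(8.314×634) = 2.60 mol.
Polytropic n=1.27: T₂ = T₁(V₁/V₂)^(n−1) = 634×(1.69)^0.27 = 730 K; P₂ = P₁(V₁/V₂)^n = 1100 kPa.
W = (P₁V₁−P₂V₂)/(n−1) = (567×24.2−1100×14.3)/0.27 = -7730 J.
Work done on the gas = −W_by = 7730 J.

7730 J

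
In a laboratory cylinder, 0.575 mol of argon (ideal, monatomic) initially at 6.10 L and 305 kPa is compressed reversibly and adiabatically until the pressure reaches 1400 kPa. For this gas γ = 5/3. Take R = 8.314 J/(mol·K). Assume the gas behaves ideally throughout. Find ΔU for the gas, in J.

2340 J

T₁ = P₁V₁/(nR) = 305×6.10/(0.575×8.314) = 389 K.
Adiabatic: T₂/T₁ = (P₂/P₁)^((γ−1)/γ) ⇒ T₂ = 389×(4.59)^0.400 = 716 K; V₂ = 2.44 L.
For an ideal gas ΔU = nCvΔT with Cv = (3/2)R = 12.5 J/(mol·K).
ΔU = 0.575×12.5×(716−389) = 2340 J.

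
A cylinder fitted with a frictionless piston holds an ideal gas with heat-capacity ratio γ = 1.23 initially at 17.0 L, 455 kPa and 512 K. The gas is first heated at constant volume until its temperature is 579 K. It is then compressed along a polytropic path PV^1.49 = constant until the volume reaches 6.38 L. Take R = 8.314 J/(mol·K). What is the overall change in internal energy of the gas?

27800 J

n = P₁V₁/(RT₁) = 455×17.0/(8.314×512) = 1.82 mol.
Step 1 — Isochoric: V stays 17.0 L; P/T = const ⇒ T₂ = 579 K, P₂ = 515 kPa.
W = 0 (no volume change).
ΔU = nCvΔT = 1.82×36.1×(579−512) = 4400 J.
Q = ΔU = 4400 J.
State after step 1: P = 515 kPa, V = 17.0 L, T = 579 K.
Step 2 — Polytropic n=1.49: T₂ = T₁(V₁/V₂)^(n−1) = 579×(2.66)^0.49 = 936 K; P₂ = P₁(V₁/V₂)^n = 2220 kPa.
W = (P₁V₁−P₂V₂)/(n−1) = (515×17.0−2220×6.38)/0.49 = -11000 J.
ΔU = nCvΔT = 1.82×36.1×(936−579) = 23400 J.
Q = ΔU + W = 12400 J.
Net over both steps: W = -11000 J, Q = 16800 J, ΔU = 27800 J.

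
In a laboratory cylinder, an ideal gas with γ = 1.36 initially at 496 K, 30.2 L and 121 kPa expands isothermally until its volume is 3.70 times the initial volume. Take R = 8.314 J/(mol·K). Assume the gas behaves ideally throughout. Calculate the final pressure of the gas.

32.7 kPa

Isothermal: T stays 496 K; PV = const ⇒ V₂ = 112 L, P₂ = 32.7 kPa.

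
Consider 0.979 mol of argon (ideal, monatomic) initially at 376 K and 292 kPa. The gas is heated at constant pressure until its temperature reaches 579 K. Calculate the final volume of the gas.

V₁ = nRT₁/P₁ = 0.979×8.314×376/292 = 10.5 L.
Isobaric: P stays 292 kPa; V/T = const ⇒ T₂ = 579 K, V₂ = 16.1 L.

16.1 L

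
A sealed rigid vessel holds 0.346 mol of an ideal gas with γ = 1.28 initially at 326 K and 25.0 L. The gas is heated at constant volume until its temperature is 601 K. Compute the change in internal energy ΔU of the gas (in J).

P₁ = nRT₁/V₁ = 0.346×8.314×326/25.0 = 37.5 kPa.
Isochoric: V stays 25.0 L; P/T = const ⇒ T₂ = 601 K, P₂ = 69.2 kPa.
For an ideal gas ΔU = nCvΔT with Cv = R/(γ−1) = 29.7 J/(mol·K).
ΔU = 0.346×29.7×(601−326) = 2830 J.

2830 J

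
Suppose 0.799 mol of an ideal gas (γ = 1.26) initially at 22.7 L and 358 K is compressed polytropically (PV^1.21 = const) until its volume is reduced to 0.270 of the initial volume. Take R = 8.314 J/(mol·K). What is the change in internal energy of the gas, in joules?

2890 J

P₁ = nRT₁/V₁ = 0.799×8.314×358/22.7 = 105 kPa.
Polytropic n=1.21: T₂ = T₁(V₁/V₂)^(n−1) = 358×(3.70)^0.21 = 471 K; P₂ = P₁(V₁/V₂)^n = 511 kPa.
For an ideal gas ΔU = nCvΔT with Cv = R/(γ−1) = 32.0 J/(mol·K).
ΔU = 0.799×32.0×(471−358) = 2890 J.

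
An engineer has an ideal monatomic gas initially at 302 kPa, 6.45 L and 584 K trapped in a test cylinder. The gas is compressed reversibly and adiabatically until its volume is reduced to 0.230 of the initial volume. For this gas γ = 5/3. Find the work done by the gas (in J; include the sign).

-4860 J

n = P₁V₁/(RT₁) = 302×6.45/(8.314×584) = 0.401 mol.
Adiabatic: TV^(γ−1) = const ⇒ T₂ = 584×(4.35)^0.667 = 1560 K; PV^γ = const ⇒ P₂ = 3500 kPa.
ΔU = nCvΔT = 0.401×12.5×(1560−584) = 4860 J.
Q = 0 for an adiabatic process, so W = −ΔU = -4860 J.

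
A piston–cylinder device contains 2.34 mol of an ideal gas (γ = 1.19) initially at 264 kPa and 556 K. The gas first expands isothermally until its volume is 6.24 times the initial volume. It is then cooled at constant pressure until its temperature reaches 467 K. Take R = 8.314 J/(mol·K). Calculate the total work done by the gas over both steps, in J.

18100 J

V₁ = nRT₁/P₁ = 2.34×8.314×556/264 = 41.0 L.
Step 1 — Isothermal: T stays 556 K; PV = const ⇒ V₂ = 256 L, P₂ = 42.3 kPa.
ΔU = 0 (ideal gas, T constant).
W = nRT ln(V₂/V₁) = 2.34×8.314×556×ln(6.24) = 19800 J.
Q = ΔU + W = 19800 J.
State after step 1: P = 42.3 kPa, V = 256 L, T = 556 K.
Step 2 — Isobaric: P stays 42.3 kPa; V/T = const ⇒ T₂ = 467 K, V₂ = 215 L.
W = PΔV = 42.3×(215−256) kPa·L = -1730 J.
ΔU = nCvΔT = 2.34×43.8×(467−556) = -9110 J.
Q = ΔU + W = nCpΔT = -10800 J.
Net over both steps: W = 18100 J, Q = 8960 J, ΔU = -9110 J.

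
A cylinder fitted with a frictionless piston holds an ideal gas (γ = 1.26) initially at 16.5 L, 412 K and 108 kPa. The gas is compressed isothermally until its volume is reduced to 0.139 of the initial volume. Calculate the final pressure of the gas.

777 kPa

Isothermal: T stays 412 K; PV = const ⇒ V₂ = 2.29 L, P₂ = 777 kPa.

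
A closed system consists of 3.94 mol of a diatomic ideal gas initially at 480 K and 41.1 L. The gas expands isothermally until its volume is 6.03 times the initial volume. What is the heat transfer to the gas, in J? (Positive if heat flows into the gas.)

28300 J

P₁ = nRT₁/V₁ = 3.94×8.314×480/41.1 = 383 kPa.
Isothermal: T stays 480 K; PV = const ⇒ V₂ = 248 L, P₂ = 63.4 kPa.
ΔU = 0 (ideal gas, T constant).
W = nRT ln(V₂/V₁) = 3.94×8.314×480×ln(6.03) = 28300 J.
Q = ΔU + W = 28300 J.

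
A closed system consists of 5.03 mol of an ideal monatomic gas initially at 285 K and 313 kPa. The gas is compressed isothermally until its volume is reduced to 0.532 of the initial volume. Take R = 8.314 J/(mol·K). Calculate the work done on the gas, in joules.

V₁ = nRT₁/P₁ = 5.03×8.314×285/313 = 38.1 L.
Isothermal: T stays 285 K; PV = const ⇒ V₂ = 20.3 L, P₂ = 588 kPa.
W = nRT ln(V₂/V₁) = 5.03×8.314×285×ln(0.532) = -7520 J.
Work done on the gas = −W_by = 7520 J.

7520 J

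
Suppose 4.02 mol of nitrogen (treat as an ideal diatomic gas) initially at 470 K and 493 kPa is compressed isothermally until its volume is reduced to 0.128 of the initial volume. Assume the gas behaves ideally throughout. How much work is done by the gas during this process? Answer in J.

-32300 J

V₁ = nRT₁/P₁ = 4.02×8.314×470/493 = 31.9 L.
Isothermal: T stays 470 K; PV = const ⇒ V₂ = 4.08 L, P₂ = 3850 kPa.
W = nRT ln(V₂/V₁) = 4.02×8.314×470×ln(0.128) = -32300 J.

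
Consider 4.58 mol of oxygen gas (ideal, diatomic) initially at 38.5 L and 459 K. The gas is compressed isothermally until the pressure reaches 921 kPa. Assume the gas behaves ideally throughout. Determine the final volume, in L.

P₁ = nRT₁/V₁ = 4.58×8.314×459/38.5 = 454 kPa.
Isothermal: T stays 459 K; PV = const ⇒ V₂ = 19.0 L, P₂ = 921 kPa.

19.0 L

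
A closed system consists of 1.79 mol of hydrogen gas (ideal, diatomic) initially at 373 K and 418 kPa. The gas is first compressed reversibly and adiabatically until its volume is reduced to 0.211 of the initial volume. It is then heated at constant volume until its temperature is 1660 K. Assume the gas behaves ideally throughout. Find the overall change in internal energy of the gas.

47900 J

V₁ = nRT₁/P₁ = 1.79×8.314×373/418 = 13.3 L.
Step 1 — Adiabatic: TV^(γ−1) = const ⇒ T₂ = 373×(4.74)^0.400 = 695 K; PV^γ = const ⇒ P₂ = 3690 kPa.
ΔU = nCvΔT = 1.79×20.8×(695−373) = 12000 J.
Q = 0 for an adiabatic process, so W = −ΔU = -12000 J.
State after step 1: P = 3690 kPa, V = 2.80 L, T = 695 K.
Step 2 — Isochoric: V stays 2.80 L; P/T = const ⇒ T₂ = 1660 K, P₂ = 8820 kPa.
W = 0 (no volume change).
ΔU = nCvΔT = 1.79×20.8×(1660−695) = 35900 J.
Q = ΔU = 35900 J.
Net over both steps: W = -12000 J, Q = 35900 J, ΔU = 47900 J.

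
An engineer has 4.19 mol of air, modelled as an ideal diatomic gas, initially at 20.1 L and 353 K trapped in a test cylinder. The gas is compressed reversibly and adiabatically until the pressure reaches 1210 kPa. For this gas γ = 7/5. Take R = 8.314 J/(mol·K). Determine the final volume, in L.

P₁ = nRT₁/V₁ = 4.19×8.314×353/20.1 = 612 kPa.
Adiabatic: T₂/T₁ = (P₂/P₁)^((γ−1)/γ) ⇒ T₂ = 353×(1.98)^0.286 = 429 K; V₂ = 12.3 L.

12.3 L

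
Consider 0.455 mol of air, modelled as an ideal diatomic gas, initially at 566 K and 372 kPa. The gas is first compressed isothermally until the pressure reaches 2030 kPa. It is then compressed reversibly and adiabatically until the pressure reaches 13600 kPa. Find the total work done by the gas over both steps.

V₁ = nRT₁/P₁ = 0.455×8.314×566/372 = 5.76 L.
Step 1 — Isothermal: T stays 566 K; PV = const ⇒ V₂ = 1.05 L, P₂ = 2030 kPa.
ΔU = 0 (ideal gas, T constant).
W = nRT ln(V₂/V₁) = 0.455×8.314×566×ln(0.183) = -3630 J.
Q = ΔU + W = -3630 J.
State after step 1: P = 2030 kPa, V = 1.05 L, T = 566 K.
Step 2 — Adiabatic: T₂/T₁ = (P₂/P₁)^((γ−1)/γ) ⇒ T₂ = 566×(6.70)^0.286 = 975 K; V₂ = 0.271 L.
ΔU = nCvΔT = 0.455×20.8×(975−566) = 3860 J.
Q = 0 for an adiabatic process, so W = −ΔU = -3860 J.
Net over both steps: W = -7500 J, Q = -3630 J, ΔU = 3860 J.

-7500 J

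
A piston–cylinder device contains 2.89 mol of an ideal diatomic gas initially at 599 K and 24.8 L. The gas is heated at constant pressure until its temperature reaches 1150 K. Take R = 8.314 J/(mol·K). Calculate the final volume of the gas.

47.6 L

P₁ = nRT₁/V₁ = 2.89×8.314×599/24.8 = 580 kPa.
Isobaric: P stays 580 kPa; V/T = const ⇒ T₂ = 1150 K, V₂ = 47.6 L.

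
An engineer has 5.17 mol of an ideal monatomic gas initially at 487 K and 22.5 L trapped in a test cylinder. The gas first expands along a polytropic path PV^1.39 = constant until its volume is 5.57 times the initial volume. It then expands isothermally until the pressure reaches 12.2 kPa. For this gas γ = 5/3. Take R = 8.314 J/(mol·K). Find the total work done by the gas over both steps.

47100 J

P₁ = nRT₁/V₁ = 5.17×8.314×487/22.5 = 930 kPa.
Step 1 — Polytropic n=1.39: T₂ = T₁(V₁/V₂)^(n−1) = 487×(0.180)^0.39 = 249 K; P₂ = P₁(V₁/V₂)^n = 85.5 kPa.
W = (P₁V₁−P₂V₂)/(n−1) = (930×22.5−85.5×125)/0.39 = 26200 J.
ΔU = nCvΔT = 5.17×12.5×(249−487) = -15300 J.
Q = ΔU + W = 10900 J.
State after step 1: P = 85.5 kPa, V = 125 L, T = 249 K.
Step 2 — Isothermal: T stays 249 K; PV = const ⇒ V₂ = 878 L, P₂ = 12.2 kPa.
ΔU = 0 (ideal gas, T constant).
W = nRT ln(V₂/V₁) = 5.17×8.314×249×ln(7.01) = 20900 J.
Q = ΔU + W = 20900 J.
Net over both steps: W = 47100 J, Q = 31700 J, ΔU = -15300 J.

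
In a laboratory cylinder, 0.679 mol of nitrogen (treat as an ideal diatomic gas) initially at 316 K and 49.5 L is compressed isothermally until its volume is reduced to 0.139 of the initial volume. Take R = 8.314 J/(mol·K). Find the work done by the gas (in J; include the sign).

P₁ = nRT₁/V₁ = 0.679×8.314×316/49.5 = 36.0 kPa.
Isothermal: T stays 316 K; PV = const ⇒ V₂ = 6.88 L, P₂ = 259 kPa.
W = nRT ln(V₂/V₁) = 0.679×8.314×316×ln(0.139) = -3520 J.

-3520 J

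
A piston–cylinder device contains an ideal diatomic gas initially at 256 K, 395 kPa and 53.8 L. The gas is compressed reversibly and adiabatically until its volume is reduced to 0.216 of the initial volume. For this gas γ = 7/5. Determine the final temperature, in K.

Adiabatic: TV^(γ−1) = const ⇒ T₂ = 256×(4.63)^0.400 = 473 K; PV^γ = const ⇒ P₂ = 3380 kPa.

473 K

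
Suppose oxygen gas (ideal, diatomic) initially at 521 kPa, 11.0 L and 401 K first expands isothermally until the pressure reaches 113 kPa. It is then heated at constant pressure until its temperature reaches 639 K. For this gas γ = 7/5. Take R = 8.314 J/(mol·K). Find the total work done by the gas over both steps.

n = P₁V₁/(RT₁) = 521×11.0/(8.314×401) = 1.72 mol.
Step 1 — Isothermal: T stays 401 K; PV = const ⇒ V₂ = 50.7 L, P₂ = 113 kPa.
ΔU = 0 (ideal gas, T constant).
W = nRT ln(V₂/V₁) = 1.72×8.314×401×ln(4.61) = 8760 J.
Q = ΔU + W = 8760 J.
State after step 1: P = 113 kPa, V = 50.7 L, T = 401 K.
Step 2 — Isobaric: P stays 113 kPa; V/T = const ⇒ T₂ = 639 K, V₂ = 80.8 L.
W = PΔV = 113×(80.8−50.7) kPa·L = 3400 J.
ΔU = nCvΔT = 1.72×20.8×(639−401) = 8500 J.
Q = ΔU + W = nCpΔT = 11900 J.
Net over both steps: W = 12200 J, Q = 20700 J, ΔU = 8500 J.

12200 J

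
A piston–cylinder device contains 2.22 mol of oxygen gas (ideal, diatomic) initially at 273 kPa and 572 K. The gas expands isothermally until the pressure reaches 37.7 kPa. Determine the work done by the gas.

V₁ = nRT₁/P₁ = 2.22×8.314×572/273 = 38.7 L.
Isothermal: T stays 572 K; PV = const ⇒ V₂ = 280 L, P₂ = 37.7 kPa.
W = nRT ln(V₂/V₁) = 2.22×8.314×572×ln(7.24) = 20900 J.

20900 J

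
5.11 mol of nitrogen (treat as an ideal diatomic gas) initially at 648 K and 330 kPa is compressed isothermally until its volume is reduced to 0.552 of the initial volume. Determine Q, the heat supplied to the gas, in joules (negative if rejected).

V₁ = nRT₁/P₁ = 5.11×8.314×648/330 = 83.4 L.
Isothermal: T stays 648 K; PV = const ⇒ V₂ = 46.1 L, P₂ = 598 kPa.
ΔU = 0 (ideal gas, T constant).
W = nRT ln(V₂/V₁) = 5.11×8.314×648×ln(0.552) = -16400 J.
Q = ΔU + W = -16400 J.

-16400 J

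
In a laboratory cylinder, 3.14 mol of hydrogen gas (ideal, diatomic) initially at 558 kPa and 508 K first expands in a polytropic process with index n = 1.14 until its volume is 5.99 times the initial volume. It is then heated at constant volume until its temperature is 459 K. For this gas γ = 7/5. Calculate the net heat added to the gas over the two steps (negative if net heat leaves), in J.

V₁ = nRT₁/P₁ = 3.14×8.314×508/558 = 23.8 L.
Step 1 — Polytropic n=1.14: T₂ = T₁(V₁/V₂)^(n−1) = 508×(0.167)^0.14 = 395 K; P₂ = P₁(V₁/V₂)^n = 72.5 kPa.
W = (P₁V₁−P₂V₂)/(n−1) = (558×23.8−72.5×142)/0.14 = 21000 J.
ΔU = nCvΔT = 3.14×20.8×(395−508) = -7350 J.
Q = ΔU + W = 13600 J.
State after step 1: P = 72.5 kPa, V = 142 L, T = 395 K.
Step 2 — Isochoric: V stays 142 L; P/T = const ⇒ T₂ = 459 K, P₂ = 84.2 kPa.
W = 0 (no volume change).
ΔU = nCvΔT = 3.14×20.8×(459−395) = 4150 J.
Q = ΔU = 4150 J.
Net over both steps: W = 21000 J, Q = 17800 J, ΔU = -3200 J.

17800 J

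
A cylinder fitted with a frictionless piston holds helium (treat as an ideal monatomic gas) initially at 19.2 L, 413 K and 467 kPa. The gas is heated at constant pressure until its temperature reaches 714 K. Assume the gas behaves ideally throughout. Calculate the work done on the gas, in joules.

-6530 J

n = P₁V₁/(RT₁) = 467×19.2/(8.314×413) = 2.61 mol.
Isobaric: P stays 467 kPa; V/T = const ⇒ T₂ = 714 K, V₂ = 33.2 L.
W = PΔV = 467×(33.2−19.2) kPa·L = 6530 J.
Work done on the gas = −W_by = -6530 J.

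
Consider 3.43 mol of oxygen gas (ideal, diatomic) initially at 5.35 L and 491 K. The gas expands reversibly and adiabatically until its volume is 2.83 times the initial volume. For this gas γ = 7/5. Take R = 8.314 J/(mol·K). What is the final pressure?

P₁ = nRT₁/V₁ = 3.43×8.314×491/5.35 = 2620 kPa.
Adiabatic: TV^(γ−1) = const ⇒ T₂ = 491×(0.353)^0.400 = 324 K; PV^γ = const ⇒ P₂ = 610 kPa.

610 kPa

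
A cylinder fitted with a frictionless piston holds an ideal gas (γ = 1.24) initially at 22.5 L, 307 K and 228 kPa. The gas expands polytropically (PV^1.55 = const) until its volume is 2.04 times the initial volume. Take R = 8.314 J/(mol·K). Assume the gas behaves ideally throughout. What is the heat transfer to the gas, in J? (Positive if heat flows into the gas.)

-3910 J

n = P₁V₁/(RT₁) = 228×22.5/(8.314×307) = 2.01 mol.
Polytropic n=1.55: T₂ = T₁(V₁/V₂)^(n−1) = 307×(0.490)^0.55 = 207 K; P₂ = P₁(V₁/V₂)^n = 75.5 kPa.
W = (P₁V₁−P₂V₂)/(n−1) = (228×22.5−75.5×45.9)/0.55 = 3030 J.
ΔU = nCvΔT = 2.01×34.6×(207−307) = -6930 J.
Q = ΔU + W = -3910 J.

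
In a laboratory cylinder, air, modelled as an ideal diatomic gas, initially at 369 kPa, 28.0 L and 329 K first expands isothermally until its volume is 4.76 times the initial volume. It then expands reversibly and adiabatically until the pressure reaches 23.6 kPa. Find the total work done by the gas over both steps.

n = P₁V₁/(RT₁) = 369×28.0/(8.314×329) = 3.78 mol.
Step 1 — Isothermal: T stays 329 K; PV = const ⇒ V₂ = 133 L, P₂ = 77.5 kPa.
ΔU = 0 (ideal gas, T constant).
W = nRT ln(V₂/V₁) = 3.78×8.314×329×ln(4.76) = 16100 J.
Q = ΔU + W = 16100 J.
State after step 1: P = 77.5 kPa, V = 133 L, T = 329 K.
Step 2 — Adiabatic: T₂/T₁ = (P₂/P₁)^((γ−1)/γ) ⇒ T₂ = 329×(0.304)^0.286 = 234 K; V₂ = 312 L.
ΔU = nCvΔT = 3.78×20.8×(234−329) = -7440 J.
Q = 0 for an adiabatic process, so W = −ΔU = 7440 J.
Net over both steps: W = 23600 J, Q = 16100 J, ΔU = -7440 J.

23600 J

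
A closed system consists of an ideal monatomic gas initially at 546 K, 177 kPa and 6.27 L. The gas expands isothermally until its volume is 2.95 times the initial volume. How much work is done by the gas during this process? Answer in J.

1200 J

n = P₁V₁/(RT₁) = 177×6.27/(8.314×546) = 0.244 mol.
Isothermal: T stays 546 K; PV = const ⇒ V₂ = 18.5 L, P₂ = 60.0 kPa.
W = nRT ln(V₂/V₁) = 0.244×8.314×546×ln(2.95) = 1200 J.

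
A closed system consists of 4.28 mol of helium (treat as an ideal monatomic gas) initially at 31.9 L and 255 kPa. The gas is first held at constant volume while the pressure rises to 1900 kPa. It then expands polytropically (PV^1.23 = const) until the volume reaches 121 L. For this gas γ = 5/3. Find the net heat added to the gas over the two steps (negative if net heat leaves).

T₁ = P₁V₁/(nR) = 255×31.9/(4.28×8.314) = 229 K.
Step 1 — Isochoric: V stays 31.9 L; P/T = const ⇒ T₂ = 1700 K, P₂ = 1900 kPa.
W = 0 (no volume change).
ΔU = nCvΔT = 4.28×12.5×(1700−229) = 78700 J.
Q = ΔU = 78700 J.
State after step 1: P = 1900 kPa, V = 31.9 L, T = 1700 K.
Step 2 — Polytropic n=1.23: T₂ = T₁(V₁/V₂)^(n−1) = 1700×(0.264)^0.23 = 1250 K; P₂ = P₁(V₁/V₂)^n = 369 kPa.
W = (P₁V₁−P₂V₂)/(n−1) = (1900×31.9−369×121)/0.23 = 69600 J.
ΔU = nCvΔT = 4.28×12.5×(1250−1700) = -24000 J.
Q = ΔU + W = 45600 J.
Net over both steps: W = 69600 J, Q = 124000 J, ΔU = 54700 J.

124000 J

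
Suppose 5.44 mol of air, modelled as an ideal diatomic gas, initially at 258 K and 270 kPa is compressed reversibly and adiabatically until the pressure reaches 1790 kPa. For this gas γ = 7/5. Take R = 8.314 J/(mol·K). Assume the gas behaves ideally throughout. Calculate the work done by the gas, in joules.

V₁ = nRT₁/P₁ = 5.44×8.314×258/270 = 43.2 L.
Adiabatic: T₂/T₁ = (P₂/P₁)^((γ−1)/γ) ⇒ T₂ = 258×(6.63)^0.286 = 443 K; V₂ = 11.2 L.
ΔU = nCvΔT = 5.44×20.8×(443−258) = 20900 J.
Q = 0 for an adiabatic process, so W = −ΔU = -20900 J.

-20900 J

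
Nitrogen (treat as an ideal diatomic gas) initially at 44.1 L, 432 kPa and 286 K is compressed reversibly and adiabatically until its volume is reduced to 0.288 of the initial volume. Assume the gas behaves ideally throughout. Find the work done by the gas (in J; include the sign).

-30700 J

n = P₁V₁/(RT₁) = 432×44.1/(8.314×286) = 8.01 mol.
Adiabatic: TV^(γ−1) = const ⇒ T₂ = 286×(3.47)^0.400 = 471 K; PV^γ = const ⇒ P₂ = 2470 kPa.
ΔU = nCvΔT = 8.01×20.8×(471−286) = 30700 J.
Q = 0 for an adiabatic process, so W = −ΔU = -30700 J.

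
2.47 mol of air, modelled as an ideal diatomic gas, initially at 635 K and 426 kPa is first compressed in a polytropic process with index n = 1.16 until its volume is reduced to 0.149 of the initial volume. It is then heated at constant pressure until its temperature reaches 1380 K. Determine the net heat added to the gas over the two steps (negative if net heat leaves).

19900 J

V₁ = nRT₁/P₁ = 2.47×8.314×635/426 = 30.6 L.
Step 1 — Polytropic n=1.16: T₂ = T₁(V₁/V₂)^(n−1) = 635×(6.71)^0.16 = 861 K; P₂ = P₁(V₁/V₂)^n = 3880 kPa.
W = (P₁V₁−P₂V₂)/(n−1) = (426×30.6−3880×4.56)/0.16 = -29000 J.
ΔU = nCvΔT = 2.47×20.8×(861−635) = 11600 J.
Q = ΔU + W = -17400 J.
State after step 1: P = 3880 kPa, V = 4.56 L, T = 861 K.
Step 2 — Isobaric: P stays 3880 kPa; V/T = const ⇒ T₂ = 1380 K, V₂ = 7.31 L.
W = PΔV = 3880×(7.31−4.56) kPa·L = 10700 J.
ΔU = nCvΔT = 2.47×20.8×(1380−861) = 26600 J.
Q = ΔU + W = nCpΔT = 37300 J.
Net over both steps: W = -18400 J, Q = 19900 J, ΔU = 38200 J.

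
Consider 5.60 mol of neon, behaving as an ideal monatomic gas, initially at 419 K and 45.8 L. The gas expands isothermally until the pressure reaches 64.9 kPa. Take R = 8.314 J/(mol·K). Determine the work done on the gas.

-36700 J

P₁ = nRT₁/V₁ = 5.60×8.314×419/45.8 = 426 kPa.
Isothermal: T stays 419 K; PV = const ⇒ V₂ = 301 L, P₂ = 64.9 kPa.
W = nRT ln(V₂/V₁) = 5.60×8.314×419×ln(6.56) = 36700 J.
Work done on the gas = −W_by = -36700 J.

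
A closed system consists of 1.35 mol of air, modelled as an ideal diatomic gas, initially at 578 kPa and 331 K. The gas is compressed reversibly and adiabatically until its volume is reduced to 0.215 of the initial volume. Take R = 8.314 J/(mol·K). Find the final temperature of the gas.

612 K

V₁ = nRT₁/P₁ = 1.35×8.314×331/578 = 6.43 L.
Adiabatic: TV^(γ−1) = const ⇒ T₂ = 331×(4.65)^0.400 = 612 K; PV^γ = const ⇒ P₂ = 4970 kPa.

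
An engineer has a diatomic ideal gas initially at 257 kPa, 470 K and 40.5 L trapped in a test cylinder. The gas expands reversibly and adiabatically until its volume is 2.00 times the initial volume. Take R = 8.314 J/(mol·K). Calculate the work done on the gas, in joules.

-6300 J

n = P₁V₁/(RT₁) = 257×40.5/(8.314×470) = 2.66 mol.
Adiabatic: TV^(γ−1) = const ⇒ T₂ = 470×(0.500)^0.400 = 356 K; PV^γ = const ⇒ P₂ = 97.4 kPa.
ΔU = nCvΔT = 2.66×20.8×(356−470) = -6300 J.
Q = 0 for an adiabatic process, so W = −ΔU = 6300 J.
Work done on the gas = −W_by = -6300 J.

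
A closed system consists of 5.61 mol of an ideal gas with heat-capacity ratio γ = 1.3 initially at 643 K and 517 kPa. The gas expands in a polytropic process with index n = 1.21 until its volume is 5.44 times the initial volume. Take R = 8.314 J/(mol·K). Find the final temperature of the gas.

451 K

V₁ = nRT₁/P₁ = 5.61×8.314×643/517 = 58.0 L.
Polytropic n=1.21: T₂ = T₁(V₁/V₂)^(n−1) = 643×(0.184)^0.21 = 451 K; P₂ = P₁(V₁/V₂)^n = 66.6 kPa.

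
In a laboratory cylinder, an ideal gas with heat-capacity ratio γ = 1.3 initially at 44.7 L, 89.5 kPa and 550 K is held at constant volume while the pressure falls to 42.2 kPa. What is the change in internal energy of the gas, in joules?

n = P₁V₁/(RT₁) = 89.5×44.7/(8.314×550) = 0.875 mol.
Isochoric: V stays 44.7 L; P/T = const ⇒ T₂ = 259 K, P₂ = 42.2 kPa.
For an ideal gas ΔU = nCvΔT with Cv = R/(γ−1) = 27.7 J/(mol·K).
ΔU = 0.875×27.7×(259−550) = -7050 J.

-7050 J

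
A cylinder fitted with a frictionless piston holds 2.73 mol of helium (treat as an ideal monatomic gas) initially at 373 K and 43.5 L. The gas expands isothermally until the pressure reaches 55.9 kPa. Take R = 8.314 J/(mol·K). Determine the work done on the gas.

-10600 J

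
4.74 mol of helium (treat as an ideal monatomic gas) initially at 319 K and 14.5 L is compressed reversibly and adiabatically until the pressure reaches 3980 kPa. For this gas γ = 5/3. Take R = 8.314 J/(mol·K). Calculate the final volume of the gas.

P₁ = nRT₁/V₁ = 4.74×8.314×319/14.5 = 867 kPa.
Adiabatic: T₂/T₁ = (P₂/P₁)^((γ−1)/γ) ⇒ T₂ = 319×(4.59)^0.400 = 587 K; V₂ = 5.81 L.

5.81 L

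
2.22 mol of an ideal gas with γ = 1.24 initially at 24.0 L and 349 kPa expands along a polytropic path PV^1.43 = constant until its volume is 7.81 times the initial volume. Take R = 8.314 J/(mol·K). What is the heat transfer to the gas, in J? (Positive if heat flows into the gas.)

T₁ = P₁V₁/(nR) = 349×24.0/(2.22×8.314) = 454 K.
Polytropic n=1.43: T₂ = T₁(V₁/V₂)^(n−1) = 454×(0.128)^0.43 = 188 K; P₂ = P₁(V₁/V₂)^n = 18.5 kPa.
W = (P₁V₁−P₂V₂)/(n−1) = (349×24.0−18.5×187)/0.43 = 11400 J.
ΔU = nCvΔT = 2.22×34.6×(188−454) = -20500 J.
Q = ΔU + W = -9050 J.

-9050 J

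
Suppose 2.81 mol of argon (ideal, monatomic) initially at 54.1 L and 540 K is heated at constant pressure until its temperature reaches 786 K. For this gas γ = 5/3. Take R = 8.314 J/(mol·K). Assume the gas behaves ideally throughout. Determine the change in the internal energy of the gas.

8620 J

P₁ = nRT₁/V₁ = 2.81×8.314×540/54.1 = 233 kPa.
Isobaric: P stays 233 kPa; V/T = const ⇒ T₂ = 786 K, V₂ = 78.7 L.
For an ideal gas ΔU = nCvΔT with Cv = (3/2)R = 12.5 J/(mol·K).
ΔU = 2.81×12.5×(786−540) = 8620 J.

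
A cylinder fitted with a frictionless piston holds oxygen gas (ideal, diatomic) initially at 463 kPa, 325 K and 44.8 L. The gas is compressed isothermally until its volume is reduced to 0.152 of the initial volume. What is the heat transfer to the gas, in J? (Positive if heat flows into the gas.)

n = P₁V₁/(RT₁) = 463×44.8/(8.314×325) = 7.68 mol.
Isothermal: T stays 325 K; PV = const ⇒ V₂ = 6.81 L, P₂ = 3050 kPa.
ΔU = 0 (ideal gas, T constant).
W = nRT ln(V₂/V₁) = 7.68×8.314×325×ln(0.152) = -39100 J.
Q = ΔU + W = -39100 J.

-39100 J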